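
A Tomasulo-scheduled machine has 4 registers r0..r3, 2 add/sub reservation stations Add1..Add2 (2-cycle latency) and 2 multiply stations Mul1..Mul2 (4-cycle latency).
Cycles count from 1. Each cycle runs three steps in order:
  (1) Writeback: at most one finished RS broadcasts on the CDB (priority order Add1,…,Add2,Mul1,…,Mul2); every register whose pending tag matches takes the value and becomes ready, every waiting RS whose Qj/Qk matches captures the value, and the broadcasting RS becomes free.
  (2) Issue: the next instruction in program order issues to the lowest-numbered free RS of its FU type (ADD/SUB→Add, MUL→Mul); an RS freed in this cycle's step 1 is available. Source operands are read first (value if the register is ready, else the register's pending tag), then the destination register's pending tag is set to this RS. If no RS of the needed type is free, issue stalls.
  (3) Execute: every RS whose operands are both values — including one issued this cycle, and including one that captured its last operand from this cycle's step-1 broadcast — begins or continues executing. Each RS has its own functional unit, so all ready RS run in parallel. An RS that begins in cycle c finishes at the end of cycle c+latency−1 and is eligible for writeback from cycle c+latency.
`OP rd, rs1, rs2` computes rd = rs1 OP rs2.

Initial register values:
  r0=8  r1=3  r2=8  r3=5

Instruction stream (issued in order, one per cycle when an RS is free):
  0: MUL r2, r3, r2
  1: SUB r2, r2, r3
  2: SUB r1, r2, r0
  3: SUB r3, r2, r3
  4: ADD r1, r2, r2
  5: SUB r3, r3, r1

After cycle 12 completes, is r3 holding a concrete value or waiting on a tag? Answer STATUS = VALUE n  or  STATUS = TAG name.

c1: issue MUL r2<-Mul1 | r0:8,r1:3,r2:Mul1,r3:5
c2: issue SUB r2<-Add1 | r0:8,r1:3,r2:Add1,r3:5
c3: issue SUB r1<-Add2 | r0:8,r1:Add2,r2:Add1,r3:5
c4: stall | r0:8,r1:Add2,r2:Add1,r3:5
c5: CDB Mul1=40; stall | r0:8,r1:Add2,r2:Add1,r3:5
c6: stall | r0:8,r1:Add2,r2:Add1,r3:5
c7: CDB Add1=35; issue SUB r3<-Add1 | r0:8,r1:Add2,r2:35,r3:Add1
c8: stall | r0:8,r1:Add2,r2:35,r3:Add1
c9: CDB Add1=30; issue ADD r1<-Add1 | r0:8,r1:Add1,r2:35,r3:30
c10: CDB Add2=27; issue SUB r3<-Add2 | r0:8,r1:Add1,r2:35,r3:Add2
c11: CDB Add1=70 | r0:8,r1:70,r2:35,r3:Add2
c12: - | r0:8,r1:70,r2:35,r3:Add2

STATUS = TAG Add2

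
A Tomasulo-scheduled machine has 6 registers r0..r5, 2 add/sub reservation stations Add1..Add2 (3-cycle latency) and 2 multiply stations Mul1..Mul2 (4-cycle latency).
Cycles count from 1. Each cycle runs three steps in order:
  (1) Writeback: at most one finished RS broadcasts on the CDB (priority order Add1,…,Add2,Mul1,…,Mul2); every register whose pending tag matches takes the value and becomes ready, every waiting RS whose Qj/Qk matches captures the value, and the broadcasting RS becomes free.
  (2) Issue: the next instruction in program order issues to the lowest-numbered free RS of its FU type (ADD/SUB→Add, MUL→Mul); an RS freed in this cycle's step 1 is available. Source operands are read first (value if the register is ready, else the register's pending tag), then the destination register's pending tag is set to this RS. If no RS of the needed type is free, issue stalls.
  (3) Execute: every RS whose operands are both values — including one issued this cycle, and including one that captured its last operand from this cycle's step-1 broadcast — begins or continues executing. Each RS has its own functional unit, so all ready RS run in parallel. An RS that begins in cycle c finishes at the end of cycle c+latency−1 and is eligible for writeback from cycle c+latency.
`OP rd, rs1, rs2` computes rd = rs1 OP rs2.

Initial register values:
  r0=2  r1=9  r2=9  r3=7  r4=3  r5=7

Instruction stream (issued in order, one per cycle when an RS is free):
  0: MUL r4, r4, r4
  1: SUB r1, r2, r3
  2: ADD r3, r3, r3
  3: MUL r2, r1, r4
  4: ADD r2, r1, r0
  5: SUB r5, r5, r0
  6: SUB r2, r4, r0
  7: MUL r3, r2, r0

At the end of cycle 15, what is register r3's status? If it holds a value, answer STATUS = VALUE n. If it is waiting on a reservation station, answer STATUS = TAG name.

STATUS = VALUE 14

c1: issue MUL r4<-Mul1 | r0:2,r1:9,r2:9,r3:7,r4:Mul1,r5:7
c2: issue SUB r1<-Add1 | r0:2,r1:Add1,r2:9,r3:7,r4:Mul1,r5:7
c3: issue ADD r3<-Add2 | r0:2,r1:Add1,r2:9,r3:Add2,r4:Mul1,r5:7
c4: issue MUL r2<-Mul2 | r0:2,r1:Add1,r2:Mul2,r3:Add2,r4:Mul1,r5:7
c5: CDB Add1=2; issue ADD r2<-Add1 | r0:2,r1:2,r2:Add1,r3:Add2,r4:Mul1,r5:7
c6: CDB Add2=14; issue SUB r5<-Add2 | r0:2,r1:2,r2:Add1,r3:14,r4:Mul1,r5:Add2
c7: CDB Mul1=9; stall | r0:2,r1:2,r2:Add1,r3:14,r4:9,r5:Add2
c8: CDB Add1=4; issue SUB r2<-Add1 | r0:2,r1:2,r2:Add1,r3:14,r4:9,r5:Add2
c9: CDB Add2=5; issue MUL r3<-Mul1 | r0:2,r1:2,r2:Add1,r3:Mul1,r4:9,r5:5
c10: - | r0:2,r1:2,r2:Add1,r3:Mul1,r4:9,r5:5
c11: CDB Add1=7 | r0:2,r1:2,r2:7,r3:Mul1,r4:9,r5:5
c12: CDB Mul2=18 | r0:2,r1:2,r2:7,r3:Mul1,r4:9,r5:5
c13: - | r0:2,r1:2,r2:7,r3:Mul1,r4:9,r5:5
c14: - | r0:2,r1:2,r2:7,r3:Mul1,r4:9,r5:5
c15: CDB Mul1=14 | r0:2,r1:2,r2:7,r3:14,r4:9,r5:5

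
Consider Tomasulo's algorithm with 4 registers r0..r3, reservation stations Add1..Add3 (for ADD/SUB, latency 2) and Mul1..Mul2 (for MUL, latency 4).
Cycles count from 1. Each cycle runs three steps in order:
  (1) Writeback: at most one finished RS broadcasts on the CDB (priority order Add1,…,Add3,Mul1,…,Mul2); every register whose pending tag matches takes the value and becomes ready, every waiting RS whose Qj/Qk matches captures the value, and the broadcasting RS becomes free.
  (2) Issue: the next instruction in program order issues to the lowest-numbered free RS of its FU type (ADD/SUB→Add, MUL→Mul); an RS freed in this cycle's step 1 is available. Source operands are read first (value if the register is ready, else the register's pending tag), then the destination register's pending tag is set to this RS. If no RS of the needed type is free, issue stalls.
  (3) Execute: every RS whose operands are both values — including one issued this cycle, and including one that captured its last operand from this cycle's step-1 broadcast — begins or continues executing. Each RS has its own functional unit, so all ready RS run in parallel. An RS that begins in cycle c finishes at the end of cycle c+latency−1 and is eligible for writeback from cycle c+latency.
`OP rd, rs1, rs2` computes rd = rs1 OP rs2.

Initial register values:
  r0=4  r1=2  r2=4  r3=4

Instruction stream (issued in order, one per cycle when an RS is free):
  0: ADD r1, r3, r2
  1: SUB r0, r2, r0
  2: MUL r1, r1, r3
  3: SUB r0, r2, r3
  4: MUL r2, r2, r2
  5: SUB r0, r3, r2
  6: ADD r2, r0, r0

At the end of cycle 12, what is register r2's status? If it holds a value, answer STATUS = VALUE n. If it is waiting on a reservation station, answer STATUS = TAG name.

c1: issue ADD r1<-Add1 | r0:4,r1:Add1,r2:4,r3:4
c2: issue SUB r0<-Add2 | r0:Add2,r1:Add1,r2:4,r3:4
c3: CDB Add1=8; issue MUL r1<-Mul1 | r0:Add2,r1:Mul1,r2:4,r3:4
c4: CDB Add2=0; issue SUB r0<-Add1 | r0:Add1,r1:Mul1,r2:4,r3:4
c5: issue MUL r2<-Mul2 | r0:Add1,r1:Mul1,r2:Mul2,r3:4
c6: CDB Add1=0; issue SUB r0<-Add1 | r0:Add1,r1:Mul1,r2:Mul2,r3:4
c7: CDB Mul1=32; issue ADD r2<-Add2 | r0:Add1,r1:32,r2:Add2,r3:4
c8: - | r0:Add1,r1:32,r2:Add2,r3:4
c9: CDB Mul2=16 | r0:Add1,r1:32,r2:Add2,r3:4
c10: - | r0:Add1,r1:32,r2:Add2,r3:4
c11: CDB Add1=-12 | r0:-12,r1:32,r2:Add2,r3:4
c12: - | r0:-12,r1:32,r2:Add2,r3:4

STATUS = TAG Add2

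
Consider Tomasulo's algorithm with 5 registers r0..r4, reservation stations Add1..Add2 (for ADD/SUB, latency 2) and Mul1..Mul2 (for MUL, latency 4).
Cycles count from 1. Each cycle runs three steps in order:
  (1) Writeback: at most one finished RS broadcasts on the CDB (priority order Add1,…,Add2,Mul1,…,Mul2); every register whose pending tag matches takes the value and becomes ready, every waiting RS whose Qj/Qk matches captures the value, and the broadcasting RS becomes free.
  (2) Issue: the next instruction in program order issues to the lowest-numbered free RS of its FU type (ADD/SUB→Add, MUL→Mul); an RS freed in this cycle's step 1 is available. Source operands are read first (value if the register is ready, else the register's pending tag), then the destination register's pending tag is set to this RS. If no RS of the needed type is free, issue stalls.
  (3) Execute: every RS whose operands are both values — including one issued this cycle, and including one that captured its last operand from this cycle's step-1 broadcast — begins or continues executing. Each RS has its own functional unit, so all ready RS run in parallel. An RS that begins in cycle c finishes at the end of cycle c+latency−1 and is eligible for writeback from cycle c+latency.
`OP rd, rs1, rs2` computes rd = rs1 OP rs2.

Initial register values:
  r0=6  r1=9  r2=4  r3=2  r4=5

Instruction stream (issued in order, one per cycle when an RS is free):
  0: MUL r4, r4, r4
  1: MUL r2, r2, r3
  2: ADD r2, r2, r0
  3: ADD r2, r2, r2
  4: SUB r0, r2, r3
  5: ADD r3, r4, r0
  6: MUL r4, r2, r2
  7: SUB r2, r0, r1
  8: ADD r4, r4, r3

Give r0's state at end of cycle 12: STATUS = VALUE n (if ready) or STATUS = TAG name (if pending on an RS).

STATUS = VALUE 26

  c1: issue MUL r4<-Mul1  regs: r0:6,r1:9,r2:4,r3:2,r4:Mul1
  c2: issue MUL r2<-Mul2  regs: r0:6,r1:9,r2:Mul2,r3:2,r4:Mul1
  c3: issue ADD r2<-Add1  regs: r0:6,r1:9,r2:Add1,r3:2,r4:Mul1
  c4: issue ADD r2<-Add2  regs: r0:6,r1:9,r2:Add2,r3:2,r4:Mul1
  c5: CDB Mul1=25; stall  regs: r0:6,r1:9,r2:Add2,r3:2,r4:25
  c6: CDB Mul2=8; stall  regs: r0:6,r1:9,r2:Add2,r3:2,r4:25
  c7: stall  regs: r0:6,r1:9,r2:Add2,r3:2,r4:25
  c8: CDB Add1=14; issue SUB r0<-Add1  regs: r0:Add1,r1:9,r2:Add2,r3:2,r4:25
  c9: stall  regs: r0:Add1,r1:9,r2:Add2,r3:2,r4:25
  c10: CDB Add2=28; issue ADD r3<-Add2  regs: r0:Add1,r1:9,r2:28,r3:Add2,r4:25
  c11: issue MUL r4<-Mul1  regs: r0:Add1,r1:9,r2:28,r3:Add2,r4:Mul1
  c12: CDB Add1=26; issue SUB r2<-Add1  regs: r0:26,r1:9,r2:Add1,r3:Add2,r4:Mul1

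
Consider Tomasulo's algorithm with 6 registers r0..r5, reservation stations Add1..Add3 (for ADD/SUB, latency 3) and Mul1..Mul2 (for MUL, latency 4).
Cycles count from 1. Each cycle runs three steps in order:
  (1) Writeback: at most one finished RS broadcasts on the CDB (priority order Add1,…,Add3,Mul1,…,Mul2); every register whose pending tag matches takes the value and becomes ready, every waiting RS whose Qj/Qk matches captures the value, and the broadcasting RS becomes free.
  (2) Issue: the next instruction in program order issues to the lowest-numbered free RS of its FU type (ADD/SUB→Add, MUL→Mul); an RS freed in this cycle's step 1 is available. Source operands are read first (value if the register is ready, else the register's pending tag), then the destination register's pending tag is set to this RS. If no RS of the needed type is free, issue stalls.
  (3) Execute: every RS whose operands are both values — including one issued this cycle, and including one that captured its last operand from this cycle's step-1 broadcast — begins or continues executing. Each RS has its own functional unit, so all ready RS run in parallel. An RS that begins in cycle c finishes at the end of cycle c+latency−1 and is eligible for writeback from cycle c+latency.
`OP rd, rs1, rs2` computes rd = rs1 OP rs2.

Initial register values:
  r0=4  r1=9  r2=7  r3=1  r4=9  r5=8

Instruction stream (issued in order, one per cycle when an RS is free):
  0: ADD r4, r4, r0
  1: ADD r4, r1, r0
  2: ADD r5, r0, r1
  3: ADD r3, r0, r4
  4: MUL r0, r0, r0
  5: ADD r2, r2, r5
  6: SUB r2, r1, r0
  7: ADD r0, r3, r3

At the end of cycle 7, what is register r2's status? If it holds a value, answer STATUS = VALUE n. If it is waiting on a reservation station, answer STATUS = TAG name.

STATUS = TAG Add3

c1: issue ADD r4<-Add1 | r0:4,r1:9,r2:7,r3:1,r4:Add1,r5:8
c2: issue ADD r4<-Add2 | r0:4,r1:9,r2:7,r3:1,r4:Add2,r5:8
c3: issue ADD r5<-Add3 | r0:4,r1:9,r2:7,r3:1,r4:Add2,r5:Add3
c4: CDB Add1=13; issue ADD r3<-Add1 | r0:4,r1:9,r2:7,r3:Add1,r4:Add2,r5:Add3
c5: CDB Add2=13; issue MUL r0<-Mul1 | r0:Mul1,r1:9,r2:7,r3:Add1,r4:13,r5:Add3
c6: CDB Add3=13; issue ADD r2<-Add2 | r0:Mul1,r1:9,r2:Add2,r3:Add1,r4:13,r5:13
c7: issue SUB r2<-Add3 | r0:Mul1,r1:9,r2:Add3,r3:Add1,r4:13,r5:13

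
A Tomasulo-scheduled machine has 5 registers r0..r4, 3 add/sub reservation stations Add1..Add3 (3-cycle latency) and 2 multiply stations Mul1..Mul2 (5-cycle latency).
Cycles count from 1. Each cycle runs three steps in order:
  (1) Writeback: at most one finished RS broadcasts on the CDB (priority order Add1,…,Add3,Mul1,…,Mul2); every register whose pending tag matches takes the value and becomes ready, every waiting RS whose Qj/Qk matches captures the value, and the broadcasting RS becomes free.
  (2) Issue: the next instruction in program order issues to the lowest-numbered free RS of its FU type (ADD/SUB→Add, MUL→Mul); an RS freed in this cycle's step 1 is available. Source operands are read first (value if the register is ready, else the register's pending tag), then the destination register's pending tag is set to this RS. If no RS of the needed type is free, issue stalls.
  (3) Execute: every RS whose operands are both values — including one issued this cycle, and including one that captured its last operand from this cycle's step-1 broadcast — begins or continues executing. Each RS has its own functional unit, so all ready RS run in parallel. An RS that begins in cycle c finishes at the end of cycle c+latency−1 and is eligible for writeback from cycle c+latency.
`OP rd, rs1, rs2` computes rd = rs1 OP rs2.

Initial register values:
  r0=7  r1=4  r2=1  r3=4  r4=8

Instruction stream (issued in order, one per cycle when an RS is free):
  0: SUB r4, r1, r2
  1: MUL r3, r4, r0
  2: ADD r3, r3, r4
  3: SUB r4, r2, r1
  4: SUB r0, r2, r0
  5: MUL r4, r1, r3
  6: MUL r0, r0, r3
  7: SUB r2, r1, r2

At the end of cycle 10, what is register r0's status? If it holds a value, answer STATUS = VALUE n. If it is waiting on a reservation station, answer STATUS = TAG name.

c1: issue SUB r4<-Add1 | r0:7,r1:4,r2:1,r3:4,r4:Add1
c2: issue MUL r3<-Mul1 | r0:7,r1:4,r2:1,r3:Mul1,r4:Add1
c3: issue ADD r3<-Add2 | r0:7,r1:4,r2:1,r3:Add2,r4:Add1
c4: CDB Add1=3; issue SUB r4<-Add1 | r0:7,r1:4,r2:1,r3:Add2,r4:Add1
c5: issue SUB r0<-Add3 | r0:Add3,r1:4,r2:1,r3:Add2,r4:Add1
c6: issue MUL r4<-Mul2 | r0:Add3,r1:4,r2:1,r3:Add2,r4:Mul2
c7: CDB Add1=-3; stall | r0:Add3,r1:4,r2:1,r3:Add2,r4:Mul2
c8: CDB Add3=-6; stall | r0:-6,r1:4,r2:1,r3:Add2,r4:Mul2
c9: CDB Mul1=21; issue MUL r0<-Mul1 | r0:Mul1,r1:4,r2:1,r3:Add2,r4:Mul2
c10: issue SUB r2<-Add1 | r0:Mul1,r1:4,r2:Add1,r3:Add2,r4:Mul2

STATUS = TAG Mul1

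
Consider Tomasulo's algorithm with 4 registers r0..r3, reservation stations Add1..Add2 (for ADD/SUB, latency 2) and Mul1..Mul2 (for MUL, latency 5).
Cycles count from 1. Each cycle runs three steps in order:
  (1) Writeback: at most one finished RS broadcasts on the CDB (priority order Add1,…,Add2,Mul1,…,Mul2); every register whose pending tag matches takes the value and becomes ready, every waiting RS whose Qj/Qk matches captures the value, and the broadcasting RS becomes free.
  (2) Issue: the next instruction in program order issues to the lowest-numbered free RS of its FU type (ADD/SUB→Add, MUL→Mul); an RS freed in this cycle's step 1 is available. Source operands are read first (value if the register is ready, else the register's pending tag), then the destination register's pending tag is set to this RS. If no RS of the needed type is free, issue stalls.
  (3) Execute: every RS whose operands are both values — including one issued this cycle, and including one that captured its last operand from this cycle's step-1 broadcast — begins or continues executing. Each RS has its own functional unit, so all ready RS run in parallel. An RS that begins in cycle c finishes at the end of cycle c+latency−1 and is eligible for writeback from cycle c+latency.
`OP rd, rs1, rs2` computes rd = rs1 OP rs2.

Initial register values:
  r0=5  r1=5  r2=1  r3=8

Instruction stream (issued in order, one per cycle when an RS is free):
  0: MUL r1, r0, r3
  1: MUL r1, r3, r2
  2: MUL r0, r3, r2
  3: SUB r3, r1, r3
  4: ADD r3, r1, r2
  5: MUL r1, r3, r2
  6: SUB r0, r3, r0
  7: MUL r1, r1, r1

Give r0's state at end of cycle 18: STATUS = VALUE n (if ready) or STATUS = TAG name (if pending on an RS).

cycle 1: issue MUL r1<-Mul1 // r0:5,r1:Mul1,r2:1,r3:8
cycle 2: issue MUL r1<-Mul2 // r0:5,r1:Mul2,r2:1,r3:8
cycle 3: stall // r0:5,r1:Mul2,r2:1,r3:8
cycle 4: stall // r0:5,r1:Mul2,r2:1,r3:8
cycle 5: stall // r0:5,r1:Mul2,r2:1,r3:8
cycle 6: CDB Mul1=40; issue MUL r0<-Mul1 // r0:Mul1,r1:Mul2,r2:1,r3:8
cycle 7: CDB Mul2=8; issue SUB r3<-Add1 // r0:Mul1,r1:8,r2:1,r3:Add1
cycle 8: issue ADD r3<-Add2 // r0:Mul1,r1:8,r2:1,r3:Add2
cycle 9: CDB Add1=0; issue MUL r1<-Mul2 // r0:Mul1,r1:Mul2,r2:1,r3:Add2
cycle 10: CDB Add2=9; issue SUB r0<-Add1 // r0:Add1,r1:Mul2,r2:1,r3:9
cycle 11: CDB Mul1=8; issue MUL r1<-Mul1 // r0:Add1,r1:Mul1,r2:1,r3:9
cycle 12: - // r0:Add1,r1:Mul1,r2:1,r3:9
cycle 13: CDB Add1=1 // r0:1,r1:Mul1,r2:1,r3:9
cycle 14: - // r0:1,r1:Mul1,r2:1,r3:9
cycle 15: CDB Mul2=9 // r0:1,r1:Mul1,r2:1,r3:9
cycle 16: - // r0:1,r1:Mul1,r2:1,r3:9
cycle 17: - // r0:1,r1:Mul1,r2:1,r3:9
cycle 18: - // r0:1,r1:Mul1,r2:1,r3:9

STATUS = VALUE 1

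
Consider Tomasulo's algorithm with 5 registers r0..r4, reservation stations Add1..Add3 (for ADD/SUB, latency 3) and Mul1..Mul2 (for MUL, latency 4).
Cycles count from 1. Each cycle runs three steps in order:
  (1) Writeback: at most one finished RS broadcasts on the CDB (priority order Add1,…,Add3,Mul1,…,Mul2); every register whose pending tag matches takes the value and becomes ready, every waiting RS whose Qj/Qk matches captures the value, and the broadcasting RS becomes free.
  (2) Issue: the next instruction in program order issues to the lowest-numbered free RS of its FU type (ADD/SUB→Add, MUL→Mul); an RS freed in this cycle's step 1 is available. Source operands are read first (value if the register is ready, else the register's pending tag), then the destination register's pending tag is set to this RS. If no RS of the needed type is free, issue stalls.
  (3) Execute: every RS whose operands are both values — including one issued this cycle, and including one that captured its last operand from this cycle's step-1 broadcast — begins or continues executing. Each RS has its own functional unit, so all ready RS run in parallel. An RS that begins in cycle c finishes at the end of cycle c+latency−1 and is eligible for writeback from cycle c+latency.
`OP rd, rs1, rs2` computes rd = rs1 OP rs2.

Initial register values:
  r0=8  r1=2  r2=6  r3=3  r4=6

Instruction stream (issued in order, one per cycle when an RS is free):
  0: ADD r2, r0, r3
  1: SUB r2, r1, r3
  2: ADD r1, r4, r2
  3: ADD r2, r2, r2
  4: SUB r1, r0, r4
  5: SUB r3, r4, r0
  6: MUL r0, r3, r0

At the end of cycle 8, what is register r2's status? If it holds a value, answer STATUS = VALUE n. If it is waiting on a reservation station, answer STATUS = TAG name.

cycle 1: issue ADD r2<-Add1 // r0:8,r1:2,r2:Add1,r3:3,r4:6
cycle 2: issue SUB r2<-Add2 // r0:8,r1:2,r2:Add2,r3:3,r4:6
cycle 3: issue ADD r1<-Add3 // r0:8,r1:Add3,r2:Add2,r3:3,r4:6
cycle 4: CDB Add1=11; issue ADD r2<-Add1 // r0:8,r1:Add3,r2:Add1,r3:3,r4:6
cycle 5: CDB Add2=-1; issue SUB r1<-Add2 // r0:8,r1:Add2,r2:Add1,r3:3,r4:6
cycle 6: stall // r0:8,r1:Add2,r2:Add1,r3:3,r4:6
cycle 7: stall // r0:8,r1:Add2,r2:Add1,r3:3,r4:6
cycle 8: CDB Add1=-2; issue SUB r3<-Add1 // r0:8,r1:Add2,r2:-2,r3:Add1,r4:6

STATUS = VALUE -2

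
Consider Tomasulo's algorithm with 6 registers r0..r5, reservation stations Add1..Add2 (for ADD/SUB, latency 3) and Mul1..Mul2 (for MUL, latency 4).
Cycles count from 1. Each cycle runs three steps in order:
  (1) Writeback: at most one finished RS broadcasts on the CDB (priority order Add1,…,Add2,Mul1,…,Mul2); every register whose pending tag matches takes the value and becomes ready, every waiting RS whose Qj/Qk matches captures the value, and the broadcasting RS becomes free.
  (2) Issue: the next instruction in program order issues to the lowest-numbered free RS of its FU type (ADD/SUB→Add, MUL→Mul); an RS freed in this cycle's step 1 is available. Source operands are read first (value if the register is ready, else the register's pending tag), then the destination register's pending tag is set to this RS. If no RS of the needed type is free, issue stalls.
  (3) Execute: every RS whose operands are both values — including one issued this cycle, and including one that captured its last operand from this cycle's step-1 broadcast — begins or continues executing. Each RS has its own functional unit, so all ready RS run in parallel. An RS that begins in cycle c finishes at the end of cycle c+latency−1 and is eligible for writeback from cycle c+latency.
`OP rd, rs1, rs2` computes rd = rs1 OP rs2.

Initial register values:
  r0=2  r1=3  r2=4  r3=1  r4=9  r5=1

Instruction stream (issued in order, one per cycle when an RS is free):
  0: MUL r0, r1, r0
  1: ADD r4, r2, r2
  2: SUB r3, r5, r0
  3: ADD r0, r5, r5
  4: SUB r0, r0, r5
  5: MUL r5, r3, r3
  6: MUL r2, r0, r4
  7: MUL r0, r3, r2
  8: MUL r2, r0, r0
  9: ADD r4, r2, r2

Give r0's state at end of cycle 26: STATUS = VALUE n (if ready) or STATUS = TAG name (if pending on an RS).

STATUS = VALUE -40

c1: issue MUL r0<-Mul1 | r0:Mul1,r1:3,r2:4,r3:1,r4:9,r5:1
c2: issue ADD r4<-Add1 | r0:Mul1,r1:3,r2:4,r3:1,r4:Add1,r5:1
c3: issue SUB r3<-Add2 | r0:Mul1,r1:3,r2:4,r3:Add2,r4:Add1,r5:1
c4: stall | r0:Mul1,r1:3,r2:4,r3:Add2,r4:Add1,r5:1
c5: CDB Add1=8; issue ADD r0<-Add1 | r0:Add1,r1:3,r2:4,r3:Add2,r4:8,r5:1
c6: CDB Mul1=6; stall | r0:Add1,r1:3,r2:4,r3:Add2,r4:8,r5:1
c7: stall | r0:Add1,r1:3,r2:4,r3:Add2,r4:8,r5:1
c8: CDB Add1=2; issue SUB r0<-Add1 | r0:Add1,r1:3,r2:4,r3:Add2,r4:8,r5:1
c9: CDB Add2=-5; issue MUL r5<-Mul1 | r0:Add1,r1:3,r2:4,r3:-5,r4:8,r5:Mul1
c10: issue MUL r2<-Mul2 | r0:Add1,r1:3,r2:Mul2,r3:-5,r4:8,r5:Mul1
c11: CDB Add1=1; stall | r0:1,r1:3,r2:Mul2,r3:-5,r4:8,r5:Mul1
c12: stall | r0:1,r1:3,r2:Mul2,r3:-5,r4:8,r5:Mul1
c13: CDB Mul1=25; issue MUL r0<-Mul1 | r0:Mul1,r1:3,r2:Mul2,r3:-5,r4:8,r5:25
c14: stall | r0:Mul1,r1:3,r2:Mul2,r3:-5,r4:8,r5:25
c15: CDB Mul2=8; issue MUL r2<-Mul2 | r0:Mul1,r1:3,r2:Mul2,r3:-5,r4:8,r5:25
c16: issue ADD r4<-Add1 | r0:Mul1,r1:3,r2:Mul2,r3:-5,r4:Add1,r5:25
c17: - | r0:Mul1,r1:3,r2:Mul2,r3:-5,r4:Add1,r5:25
c18: - | r0:Mul1,r1:3,r2:Mul2,r3:-5,r4:Add1,r5:25
c19: CDB Mul1=-40 | r0:-40,r1:3,r2:Mul2,r3:-5,r4:Add1,r5:25
c20: - | r0:-40,r1:3,r2:Mul2,r3:-5,r4:Add1,r5:25
c21: - | r0:-40,r1:3,r2:Mul2,r3:-5,r4:Add1,r5:25
c22: - | r0:-40,r1:3,r2:Mul2,r3:-5,r4:Add1,r5:25
c23: CDB Mul2=1600 | r0:-40,r1:3,r2:1600,r3:-5,r4:Add1,r5:25
c24: - | r0:-40,r1:3,r2:1600,r3:-5,r4:Add1,r5:25
c25: - | r0:-40,r1:3,r2:1600,r3:-5,r4:Add1,r5:25
c26: CDB Add1=3200 | r0:-40,r1:3,r2:1600,r3:-5,r4:3200,r5:25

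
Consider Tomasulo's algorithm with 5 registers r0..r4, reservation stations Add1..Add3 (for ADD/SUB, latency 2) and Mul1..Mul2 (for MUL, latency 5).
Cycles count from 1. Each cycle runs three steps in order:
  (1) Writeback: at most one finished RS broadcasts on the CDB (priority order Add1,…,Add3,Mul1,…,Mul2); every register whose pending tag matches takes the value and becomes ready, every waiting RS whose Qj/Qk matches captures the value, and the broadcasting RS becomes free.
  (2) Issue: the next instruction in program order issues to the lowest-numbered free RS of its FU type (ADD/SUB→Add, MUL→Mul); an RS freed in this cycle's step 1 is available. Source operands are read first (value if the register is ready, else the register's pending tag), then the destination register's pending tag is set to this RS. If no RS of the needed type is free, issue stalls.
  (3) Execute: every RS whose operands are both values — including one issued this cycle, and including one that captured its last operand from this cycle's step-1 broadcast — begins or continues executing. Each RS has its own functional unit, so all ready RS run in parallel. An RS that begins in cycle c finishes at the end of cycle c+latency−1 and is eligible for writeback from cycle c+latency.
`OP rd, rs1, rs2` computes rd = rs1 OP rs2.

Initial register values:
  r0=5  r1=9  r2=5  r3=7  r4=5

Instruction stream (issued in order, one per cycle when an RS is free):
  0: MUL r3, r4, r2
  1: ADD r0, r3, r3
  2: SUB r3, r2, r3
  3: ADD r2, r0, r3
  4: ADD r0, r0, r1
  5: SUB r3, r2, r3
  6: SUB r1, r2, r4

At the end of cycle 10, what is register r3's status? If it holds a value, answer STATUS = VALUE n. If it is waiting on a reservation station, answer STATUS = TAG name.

cycle 1: issue MUL r3<-Mul1 // r0:5,r1:9,r2:5,r3:Mul1,r4:5
cycle 2: issue ADD r0<-Add1 // r0:Add1,r1:9,r2:5,r3:Mul1,r4:5
cycle 3: issue SUB r3<-Add2 // r0:Add1,r1:9,r2:5,r3:Add2,r4:5
cycle 4: issue ADD r2<-Add3 // r0:Add1,r1:9,r2:Add3,r3:Add2,r4:5
cycle 5: stall // r0:Add1,r1:9,r2:Add3,r3:Add2,r4:5
cycle 6: CDB Mul1=25; stall // r0:Add1,r1:9,r2:Add3,r3:Add2,r4:5
cycle 7: stall // r0:Add1,r1:9,r2:Add3,r3:Add2,r4:5
cycle 8: CDB Add1=50; issue ADD r0<-Add1 // r0:Add1,r1:9,r2:Add3,r3:Add2,r4:5
cycle 9: CDB Add2=-20; issue SUB r3<-Add2 // r0:Add1,r1:9,r2:Add3,r3:Add2,r4:5
cycle 10: CDB Add1=59; issue SUB r1<-Add1 // r0:59,r1:Add1,r2:Add3,r3:Add2,r4:5

STATUS = TAG Add2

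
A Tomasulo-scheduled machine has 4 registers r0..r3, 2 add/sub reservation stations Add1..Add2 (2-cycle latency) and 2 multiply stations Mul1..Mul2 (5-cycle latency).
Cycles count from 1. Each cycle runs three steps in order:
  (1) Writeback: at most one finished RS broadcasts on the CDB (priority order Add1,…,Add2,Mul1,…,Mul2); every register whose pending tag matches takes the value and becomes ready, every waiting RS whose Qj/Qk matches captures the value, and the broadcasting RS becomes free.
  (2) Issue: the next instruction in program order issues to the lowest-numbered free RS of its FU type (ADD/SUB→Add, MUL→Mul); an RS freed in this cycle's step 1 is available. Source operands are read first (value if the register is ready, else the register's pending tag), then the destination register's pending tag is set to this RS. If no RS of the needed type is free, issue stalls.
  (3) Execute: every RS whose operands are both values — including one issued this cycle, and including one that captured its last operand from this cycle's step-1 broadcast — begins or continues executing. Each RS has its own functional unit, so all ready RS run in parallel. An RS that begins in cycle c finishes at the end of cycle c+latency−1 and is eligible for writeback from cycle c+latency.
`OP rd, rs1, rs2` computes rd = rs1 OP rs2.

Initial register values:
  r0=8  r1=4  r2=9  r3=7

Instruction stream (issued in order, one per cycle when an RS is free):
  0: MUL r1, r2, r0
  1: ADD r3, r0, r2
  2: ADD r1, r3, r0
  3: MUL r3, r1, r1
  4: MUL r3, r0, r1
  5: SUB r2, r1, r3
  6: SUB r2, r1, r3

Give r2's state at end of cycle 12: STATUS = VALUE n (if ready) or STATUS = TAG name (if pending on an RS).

  c1: issue MUL r1<-Mul1  regs: r0:8,r1:Mul1,r2:9,r3:7
  c2: issue ADD r3<-Add1  regs: r0:8,r1:Mul1,r2:9,r3:Add1
  c3: issue ADD r1<-Add2  regs: r0:8,r1:Add2,r2:9,r3:Add1
  c4: CDB Add1=17; issue MUL r3<-Mul2  regs: r0:8,r1:Add2,r2:9,r3:Mul2
  c5: stall  regs: r0:8,r1:Add2,r2:9,r3:Mul2
  c6: CDB Add2=25; stall  regs: r0:8,r1:25,r2:9,r3:Mul2
  c7: CDB Mul1=72; issue MUL r3<-Mul1  regs: r0:8,r1:25,r2:9,r3:Mul1
  c8: issue SUB r2<-Add1  regs: r0:8,r1:25,r2:Add1,r3:Mul1
  c9: issue SUB r2<-Add2  regs: r0:8,r1:25,r2:Add2,r3:Mul1
  c10: -  regs: r0:8,r1:25,r2:Add2,r3:Mul1
  c11: CDB Mul2=625  regs: r0:8,r1:25,r2:Add2,r3:Mul1
  c12: CDB Mul1=200  regs: r0:8,r1:25,r2:Add2,r3:200

STATUS = TAG Add2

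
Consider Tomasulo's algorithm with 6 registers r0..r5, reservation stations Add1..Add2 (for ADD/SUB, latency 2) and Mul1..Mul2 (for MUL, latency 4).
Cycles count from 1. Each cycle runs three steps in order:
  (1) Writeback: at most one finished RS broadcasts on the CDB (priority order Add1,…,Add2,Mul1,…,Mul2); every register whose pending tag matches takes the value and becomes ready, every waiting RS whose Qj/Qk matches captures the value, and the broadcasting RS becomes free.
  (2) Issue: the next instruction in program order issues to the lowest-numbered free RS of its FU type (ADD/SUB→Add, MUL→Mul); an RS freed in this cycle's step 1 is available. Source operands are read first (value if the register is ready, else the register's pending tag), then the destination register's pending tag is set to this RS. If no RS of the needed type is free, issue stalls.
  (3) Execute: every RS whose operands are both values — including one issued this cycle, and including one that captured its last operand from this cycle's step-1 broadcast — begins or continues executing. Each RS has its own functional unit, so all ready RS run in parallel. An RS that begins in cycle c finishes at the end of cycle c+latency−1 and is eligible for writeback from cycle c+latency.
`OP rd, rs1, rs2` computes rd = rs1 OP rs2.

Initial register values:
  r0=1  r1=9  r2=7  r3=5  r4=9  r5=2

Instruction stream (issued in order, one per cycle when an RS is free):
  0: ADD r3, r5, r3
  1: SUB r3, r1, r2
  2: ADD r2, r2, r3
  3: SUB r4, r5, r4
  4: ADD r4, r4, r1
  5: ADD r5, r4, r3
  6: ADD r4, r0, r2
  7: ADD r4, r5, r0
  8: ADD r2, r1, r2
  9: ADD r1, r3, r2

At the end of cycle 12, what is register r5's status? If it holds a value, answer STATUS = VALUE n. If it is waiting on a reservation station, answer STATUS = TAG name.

STATUS = VALUE 4

c1: issue ADD r3<-Add1 | r0:1,r1:9,r2:7,r3:Add1,r4:9,r5:2
c2: issue SUB r3<-Add2 | r0:1,r1:9,r2:7,r3:Add2,r4:9,r5:2
c3: CDB Add1=7; issue ADD r2<-Add1 | r0:1,r1:9,r2:Add1,r3:Add2,r4:9,r5:2
c4: CDB Add2=2; issue SUB r4<-Add2 | r0:1,r1:9,r2:Add1,r3:2,r4:Add2,r5:2
c5: stall | r0:1,r1:9,r2:Add1,r3:2,r4:Add2,r5:2
c6: CDB Add1=9; issue ADD r4<-Add1 | r0:1,r1:9,r2:9,r3:2,r4:Add1,r5:2
c7: CDB Add2=-7; issue ADD r5<-Add2 | r0:1,r1:9,r2:9,r3:2,r4:Add1,r5:Add2
c8: stall | r0:1,r1:9,r2:9,r3:2,r4:Add1,r5:Add2
c9: CDB Add1=2; issue ADD r4<-Add1 | r0:1,r1:9,r2:9,r3:2,r4:Add1,r5:Add2
c10: stall | r0:1,r1:9,r2:9,r3:2,r4:Add1,r5:Add2
c11: CDB Add1=10; issue ADD r4<-Add1 | r0:1,r1:9,r2:9,r3:2,r4:Add1,r5:Add2
c12: CDB Add2=4; issue ADD r2<-Add2 | r0:1,r1:9,r2:Add2,r3:2,r4:Add1,r5:4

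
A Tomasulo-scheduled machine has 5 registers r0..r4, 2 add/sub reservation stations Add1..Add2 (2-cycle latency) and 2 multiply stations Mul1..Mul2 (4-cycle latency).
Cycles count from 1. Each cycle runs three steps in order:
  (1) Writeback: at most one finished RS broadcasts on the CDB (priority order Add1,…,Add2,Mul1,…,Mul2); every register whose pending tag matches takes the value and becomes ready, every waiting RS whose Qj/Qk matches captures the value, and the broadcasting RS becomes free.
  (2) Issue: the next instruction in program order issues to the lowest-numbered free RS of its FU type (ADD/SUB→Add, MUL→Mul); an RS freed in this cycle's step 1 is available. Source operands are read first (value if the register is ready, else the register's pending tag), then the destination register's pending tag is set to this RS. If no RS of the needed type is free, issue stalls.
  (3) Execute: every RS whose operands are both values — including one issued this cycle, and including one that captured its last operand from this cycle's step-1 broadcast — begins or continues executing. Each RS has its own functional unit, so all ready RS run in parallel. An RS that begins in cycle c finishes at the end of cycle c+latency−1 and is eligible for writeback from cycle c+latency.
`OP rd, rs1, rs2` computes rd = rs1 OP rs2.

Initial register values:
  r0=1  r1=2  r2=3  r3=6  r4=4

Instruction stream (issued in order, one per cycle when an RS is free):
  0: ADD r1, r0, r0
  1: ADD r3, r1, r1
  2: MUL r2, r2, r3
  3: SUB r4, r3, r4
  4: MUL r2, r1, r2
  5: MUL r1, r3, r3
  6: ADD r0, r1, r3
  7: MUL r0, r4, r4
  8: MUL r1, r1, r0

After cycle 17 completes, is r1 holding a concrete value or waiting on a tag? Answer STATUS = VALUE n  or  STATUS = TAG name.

  c1: issue ADD r1<-Add1  regs: r0:1,r1:Add1,r2:3,r3:6,r4:4
  c2: issue ADD r3<-Add2  regs: r0:1,r1:Add1,r2:3,r3:Add2,r4:4
  c3: CDB Add1=2; issue MUL r2<-Mul1  regs: r0:1,r1:2,r2:Mul1,r3:Add2,r4:4
  c4: issue SUB r4<-Add1  regs: r0:1,r1:2,r2:Mul1,r3:Add2,r4:Add1
  c5: CDB Add2=4; issue MUL r2<-Mul2  regs: r0:1,r1:2,r2:Mul2,r3:4,r4:Add1
  c6: stall  regs: r0:1,r1:2,r2:Mul2,r3:4,r4:Add1
  c7: CDB Add1=0; stall  regs: r0:1,r1:2,r2:Mul2,r3:4,r4:0
  c8: stall  regs: r0:1,r1:2,r2:Mul2,r3:4,r4:0
  c9: CDB Mul1=12; issue MUL r1<-Mul1  regs: r0:1,r1:Mul1,r2:Mul2,r3:4,r4:0
  c10: issue ADD r0<-Add1  regs: r0:Add1,r1:Mul1,r2:Mul2,r3:4,r4:0
  c11: stall  regs: r0:Add1,r1:Mul1,r2:Mul2,r3:4,r4:0
  c12: stall  regs: r0:Add1,r1:Mul1,r2:Mul2,r3:4,r4:0
  c13: CDB Mul1=16; issue MUL r0<-Mul1  regs: r0:Mul1,r1:16,r2:Mul2,r3:4,r4:0
  c14: CDB Mul2=24; issue MUL r1<-Mul2  regs: r0:Mul1,r1:Mul2,r2:24,r3:4,r4:0
  c15: CDB Add1=20  regs: r0:Mul1,r1:Mul2,r2:24,r3:4,r4:0
  c16: -  regs: r0:Mul1,r1:Mul2,r2:24,r3:4,r4:0
  c17: CDB Mul1=0  regs: r0:0,r1:Mul2,r2:24,r3:4,r4:0

STATUS = TAG Mul2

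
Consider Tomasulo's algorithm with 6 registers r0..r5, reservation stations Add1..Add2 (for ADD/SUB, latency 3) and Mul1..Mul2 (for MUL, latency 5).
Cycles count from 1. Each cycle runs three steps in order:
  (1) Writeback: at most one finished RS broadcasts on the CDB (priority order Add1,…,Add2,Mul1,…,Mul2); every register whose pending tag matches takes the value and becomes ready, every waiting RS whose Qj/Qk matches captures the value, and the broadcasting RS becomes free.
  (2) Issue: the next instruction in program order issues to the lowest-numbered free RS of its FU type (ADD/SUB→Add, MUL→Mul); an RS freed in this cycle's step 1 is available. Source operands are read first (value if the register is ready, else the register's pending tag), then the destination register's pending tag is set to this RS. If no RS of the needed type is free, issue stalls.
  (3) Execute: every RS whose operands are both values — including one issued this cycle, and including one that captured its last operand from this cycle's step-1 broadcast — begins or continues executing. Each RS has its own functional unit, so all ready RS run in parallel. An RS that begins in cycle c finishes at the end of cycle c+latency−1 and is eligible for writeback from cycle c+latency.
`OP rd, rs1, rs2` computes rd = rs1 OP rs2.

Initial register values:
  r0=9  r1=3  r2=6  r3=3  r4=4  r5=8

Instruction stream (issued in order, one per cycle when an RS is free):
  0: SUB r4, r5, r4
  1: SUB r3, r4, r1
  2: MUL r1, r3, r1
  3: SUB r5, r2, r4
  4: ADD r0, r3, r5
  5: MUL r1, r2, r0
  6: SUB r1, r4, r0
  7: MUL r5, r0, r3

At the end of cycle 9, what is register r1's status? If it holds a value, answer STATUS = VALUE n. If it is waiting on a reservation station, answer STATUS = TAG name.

STATUS = TAG Add2

cycle 1: issue SUB r4<-Add1 // r0:9,r1:3,r2:6,r3:3,r4:Add1,r5:8
cycle 2: issue SUB r3<-Add2 // r0:9,r1:3,r2:6,r3:Add2,r4:Add1,r5:8
cycle 3: issue MUL r1<-Mul1 // r0:9,r1:Mul1,r2:6,r3:Add2,r4:Add1,r5:8
cycle 4: CDB Add1=4; issue SUB r5<-Add1 // r0:9,r1:Mul1,r2:6,r3:Add2,r4:4,r5:Add1
cycle 5: stall // r0:9,r1:Mul1,r2:6,r3:Add2,r4:4,r5:Add1
cycle 6: stall // r0:9,r1:Mul1,r2:6,r3:Add2,r4:4,r5:Add1
cycle 7: CDB Add1=2; issue ADD r0<-Add1 // r0:Add1,r1:Mul1,r2:6,r3:Add2,r4:4,r5:2
cycle 8: CDB Add2=1; issue MUL r1<-Mul2 // r0:Add1,r1:Mul2,r2:6,r3:1,r4:4,r5:2
cycle 9: issue SUB r1<-Add2 // r0:Add1,r1:Add2,r2:6,r3:1,r4:4,r5:2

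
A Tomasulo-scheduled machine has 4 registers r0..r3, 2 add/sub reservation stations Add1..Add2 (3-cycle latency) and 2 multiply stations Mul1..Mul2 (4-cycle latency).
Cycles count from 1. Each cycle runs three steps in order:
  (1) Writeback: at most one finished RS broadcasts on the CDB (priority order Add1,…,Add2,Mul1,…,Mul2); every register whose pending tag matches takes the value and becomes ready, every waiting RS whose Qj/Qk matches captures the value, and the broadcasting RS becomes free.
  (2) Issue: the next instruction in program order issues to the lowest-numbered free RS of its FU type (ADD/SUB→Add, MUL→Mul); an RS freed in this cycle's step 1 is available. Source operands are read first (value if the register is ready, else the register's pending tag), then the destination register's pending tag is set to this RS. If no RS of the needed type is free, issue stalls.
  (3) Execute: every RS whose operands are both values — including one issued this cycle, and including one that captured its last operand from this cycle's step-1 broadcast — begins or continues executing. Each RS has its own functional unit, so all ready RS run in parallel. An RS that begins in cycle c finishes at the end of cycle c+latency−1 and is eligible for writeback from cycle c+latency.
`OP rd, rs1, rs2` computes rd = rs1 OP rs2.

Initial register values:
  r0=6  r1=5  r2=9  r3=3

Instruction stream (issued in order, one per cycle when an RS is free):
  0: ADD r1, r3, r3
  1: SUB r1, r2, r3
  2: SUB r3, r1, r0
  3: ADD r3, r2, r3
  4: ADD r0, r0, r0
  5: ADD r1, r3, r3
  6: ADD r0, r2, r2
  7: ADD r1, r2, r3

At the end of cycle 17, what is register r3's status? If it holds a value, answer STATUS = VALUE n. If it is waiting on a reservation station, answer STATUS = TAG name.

cycle 1: issue ADD r1<-Add1 // r0:6,r1:Add1,r2:9,r3:3
cycle 2: issue SUB r1<-Add2 // r0:6,r1:Add2,r2:9,r3:3
cycle 3: stall // r0:6,r1:Add2,r2:9,r3:3
cycle 4: CDB Add1=6; issue SUB r3<-Add1 // r0:6,r1:Add2,r2:9,r3:Add1
cycle 5: CDB Add2=6; issue ADD r3<-Add2 // r0:6,r1:6,r2:9,r3:Add2
cycle 6: stall // r0:6,r1:6,r2:9,r3:Add2
cycle 7: stall // r0:6,r1:6,r2:9,r3:Add2
cycle 8: CDB Add1=0; issue ADD r0<-Add1 // r0:Add1,r1:6,r2:9,r3:Add2
cycle 9: stall // r0:Add1,r1:6,r2:9,r3:Add2
cycle 10: stall // r0:Add1,r1:6,r2:9,r3:Add2
cycle 11: CDB Add1=12; issue ADD r1<-Add1 // r0:12,r1:Add1,r2:9,r3:Add2
cycle 12: CDB Add2=9; issue ADD r0<-Add2 // r0:Add2,r1:Add1,r2:9,r3:9
cycle 13: stall // r0:Add2,r1:Add1,r2:9,r3:9
cycle 14: stall // r0:Add2,r1:Add1,r2:9,r3:9
cycle 15: CDB Add1=18; issue ADD r1<-Add1 // r0:Add2,r1:Add1,r2:9,r3:9
cycle 16: CDB Add2=18 // r0:18,r1:Add1,r2:9,r3:9
cycle 17: - // r0:18,r1:Add1,r2:9,r3:9

STATUS = VALUE 9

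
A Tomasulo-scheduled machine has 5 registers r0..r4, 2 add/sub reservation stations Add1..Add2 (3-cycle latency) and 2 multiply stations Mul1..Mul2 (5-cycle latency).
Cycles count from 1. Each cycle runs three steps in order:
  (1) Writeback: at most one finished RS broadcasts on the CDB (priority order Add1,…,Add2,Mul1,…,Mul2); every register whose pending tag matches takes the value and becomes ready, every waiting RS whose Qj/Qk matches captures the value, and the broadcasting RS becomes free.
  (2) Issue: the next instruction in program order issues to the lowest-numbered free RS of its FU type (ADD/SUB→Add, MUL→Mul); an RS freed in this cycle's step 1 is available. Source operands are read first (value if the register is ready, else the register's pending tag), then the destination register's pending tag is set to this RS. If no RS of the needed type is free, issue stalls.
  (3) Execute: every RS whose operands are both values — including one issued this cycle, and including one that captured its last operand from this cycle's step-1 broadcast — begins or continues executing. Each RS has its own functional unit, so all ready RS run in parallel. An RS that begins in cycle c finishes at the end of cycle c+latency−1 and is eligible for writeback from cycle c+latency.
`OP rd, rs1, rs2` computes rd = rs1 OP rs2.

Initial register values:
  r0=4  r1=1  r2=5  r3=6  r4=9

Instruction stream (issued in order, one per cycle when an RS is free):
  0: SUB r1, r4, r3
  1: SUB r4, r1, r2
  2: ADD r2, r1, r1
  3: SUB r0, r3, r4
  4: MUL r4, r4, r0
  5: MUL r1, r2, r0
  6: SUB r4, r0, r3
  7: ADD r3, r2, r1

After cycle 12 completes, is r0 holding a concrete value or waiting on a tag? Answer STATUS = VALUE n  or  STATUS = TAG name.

cycle 1: issue SUB r1<-Add1 // r0:4,r1:Add1,r2:5,r3:6,r4:9
cycle 2: issue SUB r4<-Add2 // r0:4,r1:Add1,r2:5,r3:6,r4:Add2
cycle 3: stall // r0:4,r1:Add1,r2:5,r3:6,r4:Add2
cycle 4: CDB Add1=3; issue ADD r2<-Add1 // r0:4,r1:3,r2:Add1,r3:6,r4:Add2
cycle 5: stall // r0:4,r1:3,r2:Add1,r3:6,r4:Add2
cycle 6: stall // r0:4,r1:3,r2:Add1,r3:6,r4:Add2
cycle 7: CDB Add1=6; issue SUB r0<-Add1 // r0:Add1,r1:3,r2:6,r3:6,r4:Add2
cycle 8: CDB Add2=-2; issue MUL r4<-Mul1 // r0:Add1,r1:3,r2:6,r3:6,r4:Mul1
cycle 9: issue MUL r1<-Mul2 // r0:Add1,r1:Mul2,r2:6,r3:6,r4:Mul1
cycle 10: issue SUB r4<-Add2 // r0:Add1,r1:Mul2,r2:6,r3:6,r4:Add2
cycle 11: CDB Add1=8; issue ADD r3<-Add1 // r0:8,r1:Mul2,r2:6,r3:Add1,r4:Add2
cycle 12: - // r0:8,r1:Mul2,r2:6,r3:Add1,r4:Add2

STATUS = VALUE 8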